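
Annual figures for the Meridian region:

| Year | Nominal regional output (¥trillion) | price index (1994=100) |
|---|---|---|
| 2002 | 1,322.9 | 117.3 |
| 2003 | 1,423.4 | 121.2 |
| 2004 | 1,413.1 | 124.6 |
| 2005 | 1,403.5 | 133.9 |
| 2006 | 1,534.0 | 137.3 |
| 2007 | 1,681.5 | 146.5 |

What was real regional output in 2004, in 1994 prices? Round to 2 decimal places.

Real regional output 2004 = 1413.1 / 1.246 = 1134.11.

¥1,134.11 trillion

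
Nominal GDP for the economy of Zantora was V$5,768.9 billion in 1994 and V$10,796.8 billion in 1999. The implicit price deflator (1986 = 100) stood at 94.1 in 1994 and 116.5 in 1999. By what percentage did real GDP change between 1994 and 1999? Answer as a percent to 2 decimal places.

Real GDP 1994 = 5768.9 / 0.941 = 6130.61.
Real GDP 1999 = 10796.8 / 1.165 = 9267.64.
Real growth = 9267.64 / 6130.61 − 1 = 0.5117.

51.17%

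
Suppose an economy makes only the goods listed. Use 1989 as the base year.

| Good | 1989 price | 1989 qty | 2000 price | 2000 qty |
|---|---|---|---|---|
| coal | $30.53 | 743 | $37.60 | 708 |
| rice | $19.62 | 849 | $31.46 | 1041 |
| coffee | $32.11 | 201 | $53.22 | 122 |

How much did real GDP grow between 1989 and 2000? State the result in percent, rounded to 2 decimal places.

Real GDP 1989 = Nominal GDP 1989 = 30.53·743 + 19.62·849 + 32.11·201 = 45795.28.
Real GDP 2000 (at 1989 prices) = 30.53·708 + 19.62·1041 + 32.11·122 = 45957.08.
Real growth = 45957.08/45795.28 − 1 = 0.0035.

0.35%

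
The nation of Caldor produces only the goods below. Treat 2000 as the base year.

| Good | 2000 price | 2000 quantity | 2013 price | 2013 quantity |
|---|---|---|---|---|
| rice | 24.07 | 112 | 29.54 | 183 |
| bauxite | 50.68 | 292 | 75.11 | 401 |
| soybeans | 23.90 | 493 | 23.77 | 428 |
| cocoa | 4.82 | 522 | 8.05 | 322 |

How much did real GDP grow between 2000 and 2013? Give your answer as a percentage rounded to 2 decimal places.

14.83%

Real GDP 2000 = Nominal GDP 2000 = 24.07·112 + 50.68·292 + 23.90·493 + 4.82·522 = 31793.14.
Real GDP 2013 (at 2000 prices) = 24.07·183 + 50.68·401 + 23.90·428 + 4.82·322 = 36508.73.
Real growth = 36508.73/31793.14 − 1 = 0.1483.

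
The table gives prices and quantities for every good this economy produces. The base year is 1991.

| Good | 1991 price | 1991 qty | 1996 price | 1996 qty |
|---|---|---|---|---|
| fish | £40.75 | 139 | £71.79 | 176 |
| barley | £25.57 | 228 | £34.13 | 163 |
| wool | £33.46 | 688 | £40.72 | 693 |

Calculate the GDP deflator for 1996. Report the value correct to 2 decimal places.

Nominal GDP 1996 = 71.79·176 + 34.13·163 + 40.72·693 = 46417.19.
Real GDP 1996 (at 1991 prices) = 40.75·176 + 25.57·163 + 33.46·693 = 34527.69.
Deflator = Nominal/Real × 100 = 46417.19/34527.69 × 100 = 134.435.

134.43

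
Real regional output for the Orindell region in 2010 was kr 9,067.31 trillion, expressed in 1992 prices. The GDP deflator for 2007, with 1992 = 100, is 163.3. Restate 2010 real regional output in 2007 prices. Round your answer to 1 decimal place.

kr 14,806.9 trillion

Real regional output in 2007 prices = Real regional output in 1992 prices × (P_2007/P_1992) = 9067.31 × 1.633 = 14806.92.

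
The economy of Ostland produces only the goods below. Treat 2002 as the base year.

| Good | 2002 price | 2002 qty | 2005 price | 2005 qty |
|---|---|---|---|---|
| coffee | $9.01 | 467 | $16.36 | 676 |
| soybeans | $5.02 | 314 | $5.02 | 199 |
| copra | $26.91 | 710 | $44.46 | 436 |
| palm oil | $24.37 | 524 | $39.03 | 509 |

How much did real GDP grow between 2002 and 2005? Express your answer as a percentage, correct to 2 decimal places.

-17.08%

Real GDP 2002 = Nominal GDP 2002 = 9.01·467 + 5.02·314 + 26.91·710 + 24.37·524 = 37659.93.
Real GDP 2005 (at 2002 prices) = 9.01·676 + 5.02·199 + 26.91·436 + 24.37·509 = 31226.83.
Real growth = 31226.83/37659.93 − 1 = -0.1708.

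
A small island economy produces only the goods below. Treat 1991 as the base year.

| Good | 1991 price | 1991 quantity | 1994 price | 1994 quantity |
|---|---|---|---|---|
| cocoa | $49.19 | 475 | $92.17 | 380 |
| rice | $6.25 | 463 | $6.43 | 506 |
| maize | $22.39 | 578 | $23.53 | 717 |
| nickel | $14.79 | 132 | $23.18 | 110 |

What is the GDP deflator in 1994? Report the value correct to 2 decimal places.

Nominal GDP 1994 = 92.17·380 + 6.43·506 + 23.53·717 + 23.18·110 = 57698.99.
Real GDP 1994 (at 1991 prices) = 49.19·380 + 6.25·506 + 22.39·717 + 14.79·110 = 39535.23.
Deflator = Nominal/Real × 100 = 57698.99/39535.23 × 100 = 145.943.

145.94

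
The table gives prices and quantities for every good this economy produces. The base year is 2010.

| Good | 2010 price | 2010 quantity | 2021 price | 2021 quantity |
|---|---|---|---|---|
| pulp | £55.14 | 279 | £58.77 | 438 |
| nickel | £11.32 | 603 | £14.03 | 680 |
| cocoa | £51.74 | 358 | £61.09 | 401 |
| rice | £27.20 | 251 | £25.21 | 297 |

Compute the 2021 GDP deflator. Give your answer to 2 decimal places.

110.86

Nominal GDP 2021 = 58.77·438 + 14.03·680 + 61.09·401 + 25.21·297 = 67266.12.
Real GDP 2021 (at 2010 prices) = 55.14·438 + 11.32·680 + 51.74·401 + 27.20·297 = 60675.06.
Deflator = Nominal/Real × 100 = 67266.12/60675.06 × 100 = 110.863.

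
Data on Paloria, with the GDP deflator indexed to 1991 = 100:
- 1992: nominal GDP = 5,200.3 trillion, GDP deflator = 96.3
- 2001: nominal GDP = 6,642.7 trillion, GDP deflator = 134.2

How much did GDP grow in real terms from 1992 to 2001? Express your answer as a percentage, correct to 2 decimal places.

Deflate each year: 1992 → 5200.3/0.963 = 5400.10; 2001 → 6642.7/1.342 = 4949.85.
So real GDP changed by 4949.85/5400.10 − 1 = -0.0834, i.e. -8.34%.

-8.34%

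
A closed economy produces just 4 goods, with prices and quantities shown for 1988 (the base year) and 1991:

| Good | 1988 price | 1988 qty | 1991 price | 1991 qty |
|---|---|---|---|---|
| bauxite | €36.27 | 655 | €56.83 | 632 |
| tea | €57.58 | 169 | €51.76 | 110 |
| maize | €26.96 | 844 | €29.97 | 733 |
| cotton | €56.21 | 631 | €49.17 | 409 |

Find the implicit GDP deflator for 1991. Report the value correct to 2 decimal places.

116.22

Nominal GDP 1991 = 56.83·632 + 51.76·110 + 29.97·733 + 49.17·409 = 83688.70.
Real GDP 1991 (at 1988 prices) = 36.27·632 + 57.58·110 + 26.96·733 + 56.21·409 = 72008.01.
Deflator = Nominal/Real × 100 = 83688.70/72008.01 × 100 = 116.221.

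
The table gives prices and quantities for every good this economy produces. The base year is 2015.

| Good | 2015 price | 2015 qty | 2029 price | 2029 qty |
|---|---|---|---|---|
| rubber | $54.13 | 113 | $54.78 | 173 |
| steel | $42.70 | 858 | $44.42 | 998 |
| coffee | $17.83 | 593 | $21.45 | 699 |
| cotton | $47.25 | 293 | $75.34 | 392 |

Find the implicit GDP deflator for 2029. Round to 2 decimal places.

Nominal GDP 2029 = 54.78·173 + 44.42·998 + 21.45·699 + 75.34·392 = 98334.93.
Real GDP 2029 (at 2015 prices) = 54.13·173 + 42.70·998 + 17.83·699 + 47.25·392 = 82964.26.
Deflator = Nominal/Real × 100 = 98334.93/82964.26 × 100 = 118.527.

118.53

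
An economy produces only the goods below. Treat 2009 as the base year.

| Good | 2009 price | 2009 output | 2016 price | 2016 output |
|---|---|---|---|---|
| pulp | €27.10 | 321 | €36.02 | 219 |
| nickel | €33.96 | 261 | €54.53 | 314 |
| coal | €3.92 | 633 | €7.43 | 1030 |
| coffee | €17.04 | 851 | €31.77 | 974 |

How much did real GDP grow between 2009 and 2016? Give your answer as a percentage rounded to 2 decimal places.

7.78%

Real GDP 2009 = Nominal GDP 2009 = 27.10·321 + 33.96·261 + 3.92·633 + 17.04·851 = 34545.06.
Real GDP 2016 (at 2009 prices) = 27.10·219 + 33.96·314 + 3.92·1030 + 17.04·974 = 37232.90.
Real growth = 37232.90/34545.06 − 1 = 0.0778.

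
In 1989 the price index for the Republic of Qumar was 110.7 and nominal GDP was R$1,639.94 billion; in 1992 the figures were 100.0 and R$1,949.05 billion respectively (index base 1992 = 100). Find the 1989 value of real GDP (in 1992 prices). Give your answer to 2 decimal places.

Real GDP = Nominal / (price index/100) = 1639.94 / 1.107 = 1481.43.

R$1,481.43 billion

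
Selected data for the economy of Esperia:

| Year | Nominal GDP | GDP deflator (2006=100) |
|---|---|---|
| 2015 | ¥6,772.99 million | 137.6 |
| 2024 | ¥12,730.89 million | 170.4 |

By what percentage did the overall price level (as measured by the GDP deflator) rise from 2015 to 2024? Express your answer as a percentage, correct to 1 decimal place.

23.8%

Price-level change = 170.4 / 137.6 − 1 = 0.2384.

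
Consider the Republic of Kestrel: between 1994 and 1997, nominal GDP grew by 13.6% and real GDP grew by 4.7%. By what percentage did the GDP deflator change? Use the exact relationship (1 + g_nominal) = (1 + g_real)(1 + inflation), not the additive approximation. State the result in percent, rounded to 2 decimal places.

8.50%

(1 + g_nom) = (1 + g_real)(1 + π), so π = 1.1360 / 1.0470 − 1 = 0.08500.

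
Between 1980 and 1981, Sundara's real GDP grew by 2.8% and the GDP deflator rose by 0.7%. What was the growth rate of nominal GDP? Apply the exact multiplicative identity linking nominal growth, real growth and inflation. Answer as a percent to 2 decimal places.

3.52%

(1 + g_nom) = (1 + g_real)(1 + π) = 1.0280 × 1.0070 = 1.03520.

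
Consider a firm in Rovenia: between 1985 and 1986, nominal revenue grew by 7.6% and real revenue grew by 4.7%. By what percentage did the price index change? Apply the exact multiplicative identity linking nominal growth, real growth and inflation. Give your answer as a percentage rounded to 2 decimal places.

2.77%

(1 + g_nom) = (1 + g_real)(1 + π), so π = 1.0760 / 1.0470 − 1 = 0.02770.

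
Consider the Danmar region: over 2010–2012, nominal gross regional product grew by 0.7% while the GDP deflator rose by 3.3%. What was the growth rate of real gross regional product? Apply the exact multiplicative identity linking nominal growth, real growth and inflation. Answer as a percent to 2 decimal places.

(1 + g_nom) = (1 + g_real)(1 + π), so g_real = 1.0070 / 1.0330 − 1 = -0.02517.

-2.52%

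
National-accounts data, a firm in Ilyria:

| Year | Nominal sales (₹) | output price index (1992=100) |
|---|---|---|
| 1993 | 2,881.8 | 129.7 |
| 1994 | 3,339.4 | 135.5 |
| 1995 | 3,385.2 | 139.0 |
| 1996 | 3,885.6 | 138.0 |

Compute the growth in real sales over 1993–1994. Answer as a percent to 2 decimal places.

Real sales 1993 = 2881.8/1.297 = 2221.90.
Real sales 1994 = 3339.4/1.355 = 2464.50.
Change = 2464.50/2221.90 − 1 = 0.1092.

10.92%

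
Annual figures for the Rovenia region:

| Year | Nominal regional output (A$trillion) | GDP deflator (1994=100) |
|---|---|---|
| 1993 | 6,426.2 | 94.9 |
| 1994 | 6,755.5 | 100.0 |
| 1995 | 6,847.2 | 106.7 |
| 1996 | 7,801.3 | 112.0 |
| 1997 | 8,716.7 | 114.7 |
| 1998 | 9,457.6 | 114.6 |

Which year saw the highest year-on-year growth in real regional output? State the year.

1994: real = 6755.5/1.000 = 6755.50; growth vs 1993 (6771.55) = -0.24%.
1995: real = 6847.2/1.067 = 6417.24; growth vs 1994 (6755.50) = -5.01%.
1996: real = 7801.3/1.120 = 6965.45; growth vs 1995 (6417.24) = 8.54%.
1997: real = 8716.7/1.147 = 7599.56; growth vs 1996 (6965.45) = 9.10%.
1998: real = 9457.6/1.146 = 8252.71; growth vs 1997 (7599.56) = 8.59%.

1997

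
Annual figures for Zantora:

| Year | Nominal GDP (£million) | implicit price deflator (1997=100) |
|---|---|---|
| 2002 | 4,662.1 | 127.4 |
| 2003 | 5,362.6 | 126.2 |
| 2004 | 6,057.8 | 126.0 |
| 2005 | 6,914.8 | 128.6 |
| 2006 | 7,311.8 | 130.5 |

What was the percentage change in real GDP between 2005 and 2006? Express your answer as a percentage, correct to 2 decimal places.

Real GDP 2005 = 6914.8/1.286 = 5376.98.
Real GDP 2006 = 7311.8/1.305 = 5602.91.
Change = 5602.91/5376.98 − 1 = 0.0420.

4.20%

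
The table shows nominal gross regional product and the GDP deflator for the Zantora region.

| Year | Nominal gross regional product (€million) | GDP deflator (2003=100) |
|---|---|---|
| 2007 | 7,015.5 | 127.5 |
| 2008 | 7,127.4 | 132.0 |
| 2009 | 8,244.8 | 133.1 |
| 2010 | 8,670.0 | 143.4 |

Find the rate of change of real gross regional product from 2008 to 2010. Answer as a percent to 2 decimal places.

11.97%

Real gross regional product 2008 = 7127.4/1.320 = 5399.55.
Real gross regional product 2010 = 8670.0/1.434 = 6046.03.
Change = 6046.03/5399.55 − 1 = 0.1197.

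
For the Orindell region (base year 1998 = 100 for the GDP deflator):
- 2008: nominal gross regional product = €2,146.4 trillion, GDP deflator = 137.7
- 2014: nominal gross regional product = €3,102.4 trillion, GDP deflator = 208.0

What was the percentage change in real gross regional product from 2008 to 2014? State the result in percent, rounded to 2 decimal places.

Deflate each year: 2008 → 2146.4/1.377 = 1558.75; 2014 → 3102.4/2.080 = 1491.54.
So real gross regional product changed by 1491.54/1558.75 − 1 = -0.0431, i.e. -4.31%.

-4.31%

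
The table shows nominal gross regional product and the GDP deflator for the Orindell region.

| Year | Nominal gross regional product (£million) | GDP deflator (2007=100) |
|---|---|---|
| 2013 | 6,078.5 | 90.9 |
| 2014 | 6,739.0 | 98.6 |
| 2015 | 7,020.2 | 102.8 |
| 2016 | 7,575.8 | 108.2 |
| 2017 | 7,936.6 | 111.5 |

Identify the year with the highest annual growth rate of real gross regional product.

2016

2014: real = 6739.0/0.986 = 6834.69; growth vs 2013 (6687.02) = 2.21%.
2015: real = 7020.2/1.028 = 6828.99; growth vs 2014 (6834.69) = -0.08%.
2016: real = 7575.8/1.082 = 7001.66; growth vs 2015 (6828.99) = 2.53%.
2017: real = 7936.6/1.115 = 7118.03; growth vs 2016 (7001.66) = 1.66%.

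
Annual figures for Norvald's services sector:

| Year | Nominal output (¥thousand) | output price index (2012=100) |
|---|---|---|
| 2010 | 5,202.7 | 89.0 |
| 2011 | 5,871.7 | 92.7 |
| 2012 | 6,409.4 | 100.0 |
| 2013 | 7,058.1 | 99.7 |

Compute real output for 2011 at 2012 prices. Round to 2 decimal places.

Real output 2011 = 5871.7 / 0.927 = 6334.09.

¥6,334.09 thousand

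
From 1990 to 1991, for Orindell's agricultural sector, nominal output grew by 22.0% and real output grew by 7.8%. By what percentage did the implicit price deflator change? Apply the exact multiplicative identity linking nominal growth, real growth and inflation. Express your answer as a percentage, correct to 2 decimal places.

(1 + g_nom) = (1 + g_real)(1 + π), so π = 1.2200 / 1.0780 − 1 = 0.13173.

13.17%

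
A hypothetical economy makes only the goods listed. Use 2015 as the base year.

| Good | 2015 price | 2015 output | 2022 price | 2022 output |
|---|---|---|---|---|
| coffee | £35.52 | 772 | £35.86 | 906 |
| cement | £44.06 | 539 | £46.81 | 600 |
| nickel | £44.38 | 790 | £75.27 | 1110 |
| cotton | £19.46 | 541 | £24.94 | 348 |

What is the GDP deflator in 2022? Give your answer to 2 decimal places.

Nominal GDP 2022 = 35.86·906 + 46.81·600 + 75.27·1110 + 24.94·348 = 152803.98.
Real GDP 2022 (at 2015 prices) = 35.52·906 + 44.06·600 + 44.38·1110 + 19.46·348 = 114651.00.
Deflator = Nominal/Real × 100 = 152803.98/114651.00 × 100 = 133.277.

133.28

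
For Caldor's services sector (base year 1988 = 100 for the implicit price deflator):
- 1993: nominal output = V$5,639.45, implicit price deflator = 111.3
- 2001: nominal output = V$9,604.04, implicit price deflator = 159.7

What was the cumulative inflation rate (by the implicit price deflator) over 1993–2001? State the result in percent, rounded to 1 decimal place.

Price-level change = 159.7 / 111.3 − 1 = 0.4349.

43.5%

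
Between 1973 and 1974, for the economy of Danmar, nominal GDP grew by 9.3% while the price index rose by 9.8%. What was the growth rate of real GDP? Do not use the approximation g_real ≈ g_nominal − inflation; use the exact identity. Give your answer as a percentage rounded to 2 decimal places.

-0.46%

(1 + g_nom) = (1 + g_real)(1 + π), so g_real = 1.0930 / 1.0980 − 1 = -0.00455.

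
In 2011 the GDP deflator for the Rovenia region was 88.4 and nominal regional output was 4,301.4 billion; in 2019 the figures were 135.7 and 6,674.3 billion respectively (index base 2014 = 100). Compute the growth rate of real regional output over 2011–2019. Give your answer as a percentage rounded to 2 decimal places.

1.08%

Deflate each year: 2011 → 4301.4/0.884 = 4865.84; 2019 → 6674.3/1.357 = 4918.42.
So real regional output changed by 4918.42/4865.84 − 1 = 0.0108, i.e. 1.08%.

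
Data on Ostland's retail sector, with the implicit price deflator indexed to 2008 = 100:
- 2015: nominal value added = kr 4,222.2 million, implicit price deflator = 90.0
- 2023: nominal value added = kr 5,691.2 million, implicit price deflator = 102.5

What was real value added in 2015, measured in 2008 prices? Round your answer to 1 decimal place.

kr 4,691.3 million

Real value added = Nominal / (implicit price deflator/100) = 4222.2 / 0.900 = 4691.33.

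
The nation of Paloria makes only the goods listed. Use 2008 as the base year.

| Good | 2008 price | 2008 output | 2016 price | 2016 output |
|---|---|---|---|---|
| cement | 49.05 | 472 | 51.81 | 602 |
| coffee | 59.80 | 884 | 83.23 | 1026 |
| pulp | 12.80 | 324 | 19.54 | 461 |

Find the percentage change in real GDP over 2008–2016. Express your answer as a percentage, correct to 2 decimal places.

Real GDP 2008 = Nominal GDP 2008 = 49.05·472 + 59.80·884 + 12.80·324 = 80162.00.
Real GDP 2016 (at 2008 prices) = 49.05·602 + 59.80·1026 + 12.80·461 = 96783.70.
Real growth = 96783.70/80162.00 − 1 = 0.2074.

20.74%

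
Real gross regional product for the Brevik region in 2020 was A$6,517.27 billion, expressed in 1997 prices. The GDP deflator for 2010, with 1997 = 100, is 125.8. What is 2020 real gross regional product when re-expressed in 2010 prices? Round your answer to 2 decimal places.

A$8,198.73 billion

Real gross regional product in 2010 prices = Real gross regional product in 1997 prices × (P_2010/P_1997) = 6517.27 × 1.258 = 8198.73.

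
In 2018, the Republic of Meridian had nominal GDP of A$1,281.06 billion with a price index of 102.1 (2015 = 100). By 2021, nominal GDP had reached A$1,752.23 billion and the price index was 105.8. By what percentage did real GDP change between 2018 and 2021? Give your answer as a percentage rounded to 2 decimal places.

32.00%

Real GDP 2018 = 1281.06 / 1.021 = 1254.71.
Real GDP 2021 = 1752.23 / 1.058 = 1656.17.
Real growth = 1656.17 / 1254.71 − 1 = 0.3200.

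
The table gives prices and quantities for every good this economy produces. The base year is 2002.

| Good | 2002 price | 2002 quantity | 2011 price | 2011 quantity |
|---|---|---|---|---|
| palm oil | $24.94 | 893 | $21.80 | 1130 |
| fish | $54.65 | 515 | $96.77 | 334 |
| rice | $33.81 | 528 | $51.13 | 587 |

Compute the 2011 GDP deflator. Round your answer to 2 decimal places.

131.21

Nominal GDP 2011 = 21.80·1130 + 96.77·334 + 51.13·587 = 86968.49.
Real GDP 2011 (at 2002 prices) = 24.94·1130 + 54.65·334 + 33.81·587 = 66281.77.
Deflator = Nominal/Real × 100 = 86968.49/66281.77 × 100 = 131.210.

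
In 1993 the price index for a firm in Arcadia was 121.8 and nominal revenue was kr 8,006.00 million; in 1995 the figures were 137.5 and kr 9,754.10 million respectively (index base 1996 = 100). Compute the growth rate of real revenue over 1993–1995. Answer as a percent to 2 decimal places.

7.92%

Real revenue 1993 = 8006.00 / 1.218 = 6573.07.
Real revenue 1995 = 9754.10 / 1.375 = 7093.89.
Real growth = 7093.89 / 6573.07 − 1 = 0.0792.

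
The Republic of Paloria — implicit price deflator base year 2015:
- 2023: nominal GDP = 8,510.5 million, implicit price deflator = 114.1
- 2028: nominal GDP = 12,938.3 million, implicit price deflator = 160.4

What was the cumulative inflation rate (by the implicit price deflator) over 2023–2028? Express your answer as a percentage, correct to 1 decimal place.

40.6%

Price-level change = 160.4 / 114.1 − 1 = 0.4058.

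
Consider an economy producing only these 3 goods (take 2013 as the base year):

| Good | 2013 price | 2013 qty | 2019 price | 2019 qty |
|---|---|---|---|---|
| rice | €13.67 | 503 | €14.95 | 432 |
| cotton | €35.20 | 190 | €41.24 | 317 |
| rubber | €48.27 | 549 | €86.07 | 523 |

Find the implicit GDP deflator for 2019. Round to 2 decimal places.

152.56

Nominal GDP 2019 = 14.95·432 + 41.24·317 + 86.07·523 = 64546.09.
Real GDP 2019 (at 2013 prices) = 13.67·432 + 35.20·317 + 48.27·523 = 42309.05.
Deflator = Nominal/Real × 100 = 64546.09/42309.05 × 100 = 152.559.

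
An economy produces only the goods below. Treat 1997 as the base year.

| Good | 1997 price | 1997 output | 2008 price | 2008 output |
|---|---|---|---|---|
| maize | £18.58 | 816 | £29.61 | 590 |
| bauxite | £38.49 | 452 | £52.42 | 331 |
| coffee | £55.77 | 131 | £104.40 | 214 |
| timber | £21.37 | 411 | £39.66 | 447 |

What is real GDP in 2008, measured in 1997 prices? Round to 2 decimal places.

Real GDP 2008 = Σ (p_1997 × q_2008) = 18.58·590 + 38.49·331 + 55.77·214 + 21.37·447 = 45189.56.

£45189.56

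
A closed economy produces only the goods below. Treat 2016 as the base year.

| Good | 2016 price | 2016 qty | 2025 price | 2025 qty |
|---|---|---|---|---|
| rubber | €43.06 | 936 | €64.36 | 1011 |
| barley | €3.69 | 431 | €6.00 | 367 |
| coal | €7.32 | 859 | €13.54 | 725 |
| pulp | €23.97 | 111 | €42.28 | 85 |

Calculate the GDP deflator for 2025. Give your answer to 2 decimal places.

Nominal GDP 2025 = 64.36·1011 + 6.00·367 + 13.54·725 + 42.28·85 = 80680.26.
Real GDP 2025 (at 2016 prices) = 43.06·1011 + 3.69·367 + 7.32·725 + 23.97·85 = 52232.34.
Deflator = Nominal/Real × 100 = 80680.26/52232.34 × 100 = 154.464.

154.46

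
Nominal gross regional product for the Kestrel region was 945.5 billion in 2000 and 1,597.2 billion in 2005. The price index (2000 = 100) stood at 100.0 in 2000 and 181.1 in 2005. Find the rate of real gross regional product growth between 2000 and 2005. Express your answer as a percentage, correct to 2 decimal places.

-6.72%

Real gross regional product 2000 = 945.5 / 1.000 = 945.50.
Real gross regional product 2005 = 1597.2 / 1.811 = 881.94.
Real growth = 881.94 / 945.50 − 1 = -0.0672.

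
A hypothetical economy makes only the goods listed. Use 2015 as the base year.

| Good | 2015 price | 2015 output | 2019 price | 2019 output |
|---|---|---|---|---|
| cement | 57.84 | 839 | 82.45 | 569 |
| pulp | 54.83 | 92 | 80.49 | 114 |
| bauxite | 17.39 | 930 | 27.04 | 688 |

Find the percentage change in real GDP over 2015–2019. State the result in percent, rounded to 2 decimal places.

Real GDP 2015 = Nominal GDP 2015 = 57.84·839 + 54.83·92 + 17.39·930 = 69744.82.
Real GDP 2019 (at 2015 prices) = 57.84·569 + 54.83·114 + 17.39·688 = 51125.90.
Real growth = 51125.90/69744.82 − 1 = -0.2670.

-26.70%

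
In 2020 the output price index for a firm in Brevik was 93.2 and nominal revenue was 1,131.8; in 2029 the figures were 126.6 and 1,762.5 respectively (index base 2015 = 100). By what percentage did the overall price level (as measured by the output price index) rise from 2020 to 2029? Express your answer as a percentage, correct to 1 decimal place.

Price-level change = 126.6 / 93.2 − 1 = 0.3584.

35.8%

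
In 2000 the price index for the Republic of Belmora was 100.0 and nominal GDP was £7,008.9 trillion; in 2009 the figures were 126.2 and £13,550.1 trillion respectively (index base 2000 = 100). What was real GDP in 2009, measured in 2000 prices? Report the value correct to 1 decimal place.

Real GDP = Nominal / (price index/100) = 13550.1 / 1.262 = 10737.00.

£10,737.0 trillion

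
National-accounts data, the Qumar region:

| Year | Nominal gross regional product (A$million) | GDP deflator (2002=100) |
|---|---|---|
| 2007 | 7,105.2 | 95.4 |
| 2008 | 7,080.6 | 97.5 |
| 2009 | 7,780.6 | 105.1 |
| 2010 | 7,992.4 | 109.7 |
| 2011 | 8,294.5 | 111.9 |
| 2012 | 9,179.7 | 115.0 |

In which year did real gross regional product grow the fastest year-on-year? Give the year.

2008: real = 7080.6/0.975 = 7262.15; growth vs 2007 (7447.80) = -2.49%.
2009: real = 7780.6/1.051 = 7403.04; growth vs 2008 (7262.15) = 1.94%.
2010: real = 7992.4/1.097 = 7285.69; growth vs 2009 (7403.04) = -1.59%.
2011: real = 8294.5/1.119 = 7412.42; growth vs 2010 (7285.69) = 1.74%.
2012: real = 9179.7/1.150 = 7982.35; growth vs 2011 (7412.42) = 7.69%.

2012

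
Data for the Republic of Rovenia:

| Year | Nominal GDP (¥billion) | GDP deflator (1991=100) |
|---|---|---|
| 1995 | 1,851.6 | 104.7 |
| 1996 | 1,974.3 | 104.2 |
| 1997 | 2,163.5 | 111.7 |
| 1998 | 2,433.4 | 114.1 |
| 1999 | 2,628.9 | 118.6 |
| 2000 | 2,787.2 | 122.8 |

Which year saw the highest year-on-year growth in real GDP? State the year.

1998

1996: real = 1974.3/1.042 = 1894.72; growth vs 1995 (1768.48) = 7.14%.
1997: real = 2163.5/1.117 = 1936.88; growth vs 1996 (1894.72) = 2.23%.
1998: real = 2433.4/1.141 = 2132.69; growth vs 1997 (1936.88) = 10.11%.
1999: real = 2628.9/1.186 = 2216.61; growth vs 1998 (2132.69) = 3.93%.
2000: real = 2787.2/1.228 = 2269.71; growth vs 1999 (2216.61) = 2.40%.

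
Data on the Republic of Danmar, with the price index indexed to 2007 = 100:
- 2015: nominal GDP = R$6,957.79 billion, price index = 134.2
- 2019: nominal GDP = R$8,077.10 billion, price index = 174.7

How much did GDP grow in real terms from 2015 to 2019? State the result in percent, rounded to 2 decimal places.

Deflate each year: 2015 → 6957.79/1.342 = 5184.64; 2019 → 8077.10/1.747 = 4623.41.
So real GDP changed by 4623.41/5184.64 − 1 = -0.1082, i.e. -10.82%.

-10.82%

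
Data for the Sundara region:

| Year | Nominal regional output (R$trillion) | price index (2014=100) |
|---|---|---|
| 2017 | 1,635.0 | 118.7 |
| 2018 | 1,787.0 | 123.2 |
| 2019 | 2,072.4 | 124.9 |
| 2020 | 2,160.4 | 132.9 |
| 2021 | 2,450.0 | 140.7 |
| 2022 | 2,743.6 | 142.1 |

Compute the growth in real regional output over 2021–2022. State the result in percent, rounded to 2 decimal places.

Real regional output 2021 = 2450.0/1.407 = 1741.29.
Real regional output 2022 = 2743.6/1.421 = 1930.75.
Change = 1930.75/1741.29 − 1 = 0.1088.

10.88%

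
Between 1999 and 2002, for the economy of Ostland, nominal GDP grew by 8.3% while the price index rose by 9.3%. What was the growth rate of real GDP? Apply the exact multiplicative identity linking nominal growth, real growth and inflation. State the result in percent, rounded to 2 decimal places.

-0.91%

(1 + g_nom) = (1 + g_real)(1 + π), so g_real = 1.0830 / 1.0930 − 1 = -0.00915.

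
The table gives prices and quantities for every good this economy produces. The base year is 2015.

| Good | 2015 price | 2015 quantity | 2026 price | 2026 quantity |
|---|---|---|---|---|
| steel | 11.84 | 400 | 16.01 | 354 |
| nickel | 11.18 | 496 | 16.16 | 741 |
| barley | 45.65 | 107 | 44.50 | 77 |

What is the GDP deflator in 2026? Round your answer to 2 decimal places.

131.75

Nominal GDP 2026 = 16.01·354 + 16.16·741 + 44.50·77 = 21068.60.
Real GDP 2026 (at 2015 prices) = 11.84·354 + 11.18·741 + 45.65·77 = 15990.79.
Deflator = Nominal/Real × 100 = 21068.60/15990.79 × 100 = 131.755.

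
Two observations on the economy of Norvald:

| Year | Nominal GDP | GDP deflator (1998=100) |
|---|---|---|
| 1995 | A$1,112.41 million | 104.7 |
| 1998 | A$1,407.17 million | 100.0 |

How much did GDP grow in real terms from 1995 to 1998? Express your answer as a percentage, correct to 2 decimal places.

Deflate each year: 1995 → 1112.41/1.047 = 1062.47; 1998 → 1407.17/1.000 = 1407.17.
So real GDP changed by 1407.17/1062.47 − 1 = 0.3244, i.e. 32.44%.

32.44%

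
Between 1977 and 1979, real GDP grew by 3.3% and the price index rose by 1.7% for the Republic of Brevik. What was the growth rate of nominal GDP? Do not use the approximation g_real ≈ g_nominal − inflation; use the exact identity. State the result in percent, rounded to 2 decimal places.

(1 + g_nom) = (1 + g_real)(1 + π) = 1.0330 × 1.0170 = 1.05056.

5.06%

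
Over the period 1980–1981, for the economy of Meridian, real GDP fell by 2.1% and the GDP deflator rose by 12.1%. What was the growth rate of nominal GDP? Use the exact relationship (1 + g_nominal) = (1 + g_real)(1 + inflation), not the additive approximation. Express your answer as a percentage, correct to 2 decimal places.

9.75%

(1 + g_nom) = (1 + g_real)(1 + π) = 0.9790 × 1.1210 = 1.09746.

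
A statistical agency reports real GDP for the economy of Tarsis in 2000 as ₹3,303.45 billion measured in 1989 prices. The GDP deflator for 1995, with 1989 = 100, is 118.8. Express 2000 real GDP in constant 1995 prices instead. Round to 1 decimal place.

Real GDP in 1995 prices = Real GDP in 1989 prices × (P_1995/P_1989) = 3303.45 × 1.188 = 3924.50.

₹3,924.5 billion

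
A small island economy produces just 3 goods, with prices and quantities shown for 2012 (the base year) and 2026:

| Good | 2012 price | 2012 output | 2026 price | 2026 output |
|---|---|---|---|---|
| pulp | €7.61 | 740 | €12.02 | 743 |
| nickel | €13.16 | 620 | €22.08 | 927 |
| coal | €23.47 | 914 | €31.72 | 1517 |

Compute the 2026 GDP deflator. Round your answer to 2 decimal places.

Nominal GDP 2026 = 12.02·743 + 22.08·927 + 31.72·1517 = 77518.26.
Real GDP 2026 (at 2012 prices) = 7.61·743 + 13.16·927 + 23.47·1517 = 53457.54.
Deflator = Nominal/Real × 100 = 77518.26/53457.54 × 100 = 145.009.

145.01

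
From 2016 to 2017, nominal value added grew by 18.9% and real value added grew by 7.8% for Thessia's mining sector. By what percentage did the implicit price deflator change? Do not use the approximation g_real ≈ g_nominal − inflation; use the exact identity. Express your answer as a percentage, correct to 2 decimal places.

10.30%

(1 + g_nom) = (1 + g_real)(1 + π), so π = 1.1890 / 1.0780 − 1 = 0.10297.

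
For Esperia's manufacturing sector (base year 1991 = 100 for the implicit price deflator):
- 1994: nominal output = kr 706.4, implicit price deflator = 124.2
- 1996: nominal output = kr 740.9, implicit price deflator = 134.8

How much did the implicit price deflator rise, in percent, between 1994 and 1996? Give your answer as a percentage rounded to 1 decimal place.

Price-level change = 134.8 / 124.2 − 1 = 0.0853.

8.5%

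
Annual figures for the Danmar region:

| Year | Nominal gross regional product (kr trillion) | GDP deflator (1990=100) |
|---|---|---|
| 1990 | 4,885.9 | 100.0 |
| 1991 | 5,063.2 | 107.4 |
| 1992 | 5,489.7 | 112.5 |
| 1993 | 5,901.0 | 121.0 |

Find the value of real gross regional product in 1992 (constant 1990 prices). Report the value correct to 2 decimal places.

Real gross regional product 1992 = 5489.7 / 1.125 = 4879.73.

kr 4,879.73 trillion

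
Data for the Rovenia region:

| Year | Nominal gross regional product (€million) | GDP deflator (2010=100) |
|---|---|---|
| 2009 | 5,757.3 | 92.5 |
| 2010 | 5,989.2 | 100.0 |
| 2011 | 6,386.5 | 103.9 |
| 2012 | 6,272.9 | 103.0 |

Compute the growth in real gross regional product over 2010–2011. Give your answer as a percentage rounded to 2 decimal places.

Real gross regional product 2010 = 5989.2/1.000 = 5989.20.
Real gross regional product 2011 = 6386.5/1.039 = 6146.78.
Change = 6146.78/5989.20 − 1 = 0.0263.

2.63%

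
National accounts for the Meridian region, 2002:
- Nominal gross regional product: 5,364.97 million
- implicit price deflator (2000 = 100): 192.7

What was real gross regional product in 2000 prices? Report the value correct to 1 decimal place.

2,784.1 million

Real gross regional product = Nominal / (implicit price deflator/100) = 5364.97 / 1.927 = 2784.10.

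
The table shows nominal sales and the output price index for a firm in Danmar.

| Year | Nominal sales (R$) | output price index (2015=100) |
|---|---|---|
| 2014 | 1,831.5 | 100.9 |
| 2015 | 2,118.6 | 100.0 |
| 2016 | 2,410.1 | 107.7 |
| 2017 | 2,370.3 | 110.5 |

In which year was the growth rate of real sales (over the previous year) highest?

2015: real = 2118.6/1.000 = 2118.60; growth vs 2014 (1815.16) = 16.72%.
2016: real = 2410.1/1.077 = 2237.79; growth vs 2015 (2118.60) = 5.63%.
2017: real = 2370.3/1.105 = 2145.07; growth vs 2016 (2237.79) = -4.14%.

2015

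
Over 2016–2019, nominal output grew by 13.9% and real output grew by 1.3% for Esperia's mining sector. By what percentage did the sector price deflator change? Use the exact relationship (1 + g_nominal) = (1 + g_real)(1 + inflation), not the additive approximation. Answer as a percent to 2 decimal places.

12.44%

(1 + g_nom) = (1 + g_real)(1 + π), so π = 1.1390 / 1.0130 − 1 = 0.12438.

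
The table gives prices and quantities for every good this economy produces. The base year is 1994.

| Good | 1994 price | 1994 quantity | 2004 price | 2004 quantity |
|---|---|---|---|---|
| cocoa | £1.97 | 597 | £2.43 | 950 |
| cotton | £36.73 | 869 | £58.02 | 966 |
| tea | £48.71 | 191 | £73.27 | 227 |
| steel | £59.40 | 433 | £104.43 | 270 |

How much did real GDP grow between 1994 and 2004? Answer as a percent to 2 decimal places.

Real GDP 1994 = Nominal GDP 1994 = 1.97·597 + 36.73·869 + 48.71·191 + 59.40·433 = 68118.27.
Real GDP 2004 (at 1994 prices) = 1.97·950 + 36.73·966 + 48.71·227 + 59.40·270 = 64447.85.
Real growth = 64447.85/68118.27 − 1 = -0.0539.

-5.39%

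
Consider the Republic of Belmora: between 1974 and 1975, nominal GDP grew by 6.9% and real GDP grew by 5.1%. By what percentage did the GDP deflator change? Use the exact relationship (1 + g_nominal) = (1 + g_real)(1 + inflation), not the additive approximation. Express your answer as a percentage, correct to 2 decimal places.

(1 + g_nom) = (1 + g_real)(1 + π), so π = 1.0690 / 1.0510 − 1 = 0.01713.

1.71%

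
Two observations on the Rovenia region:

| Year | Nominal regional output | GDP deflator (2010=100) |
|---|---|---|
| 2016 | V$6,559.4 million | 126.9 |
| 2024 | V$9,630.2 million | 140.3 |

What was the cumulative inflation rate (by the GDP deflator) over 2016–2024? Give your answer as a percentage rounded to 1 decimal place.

10.6%

Price-level change = 140.3 / 126.9 − 1 = 0.1056.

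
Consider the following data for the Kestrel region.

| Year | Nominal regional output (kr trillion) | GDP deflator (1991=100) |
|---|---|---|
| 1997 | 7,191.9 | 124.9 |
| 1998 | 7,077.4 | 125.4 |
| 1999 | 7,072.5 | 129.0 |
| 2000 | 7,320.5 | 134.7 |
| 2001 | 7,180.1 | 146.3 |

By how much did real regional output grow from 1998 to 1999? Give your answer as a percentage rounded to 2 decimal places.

-2.86%

Real regional output 1998 = 7077.4/1.254 = 5643.86.
Real regional output 1999 = 7072.5/1.290 = 5482.56.
Change = 5482.56/5643.86 − 1 = -0.0286.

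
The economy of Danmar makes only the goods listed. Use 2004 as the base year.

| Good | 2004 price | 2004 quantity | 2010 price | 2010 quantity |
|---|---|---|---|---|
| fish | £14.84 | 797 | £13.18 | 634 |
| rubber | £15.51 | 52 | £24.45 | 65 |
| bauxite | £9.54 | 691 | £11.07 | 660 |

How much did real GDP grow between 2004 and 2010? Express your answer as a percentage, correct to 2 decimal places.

-13.07%

Real GDP 2004 = Nominal GDP 2004 = 14.84·797 + 15.51·52 + 9.54·691 = 19226.14.
Real GDP 2010 (at 2004 prices) = 14.84·634 + 15.51·65 + 9.54·660 = 16713.11.
Real growth = 16713.11/19226.14 − 1 = -0.1307.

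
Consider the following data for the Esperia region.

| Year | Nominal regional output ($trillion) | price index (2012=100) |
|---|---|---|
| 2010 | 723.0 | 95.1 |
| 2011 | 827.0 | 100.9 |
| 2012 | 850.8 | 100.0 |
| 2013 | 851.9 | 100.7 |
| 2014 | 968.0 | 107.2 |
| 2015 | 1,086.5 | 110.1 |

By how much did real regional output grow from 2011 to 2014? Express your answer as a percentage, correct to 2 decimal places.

Real regional output 2011 = 827.0/1.009 = 819.62.
Real regional output 2014 = 968.0/1.072 = 902.99.
Change = 902.99/819.62 − 1 = 0.1017.

10.17%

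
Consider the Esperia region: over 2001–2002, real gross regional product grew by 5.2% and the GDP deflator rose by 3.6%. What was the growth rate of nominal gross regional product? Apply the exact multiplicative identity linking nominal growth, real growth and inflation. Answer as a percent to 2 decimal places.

(1 + g_nom) = (1 + g_real)(1 + π) = 1.0520 × 1.0360 = 1.08987.

8.99%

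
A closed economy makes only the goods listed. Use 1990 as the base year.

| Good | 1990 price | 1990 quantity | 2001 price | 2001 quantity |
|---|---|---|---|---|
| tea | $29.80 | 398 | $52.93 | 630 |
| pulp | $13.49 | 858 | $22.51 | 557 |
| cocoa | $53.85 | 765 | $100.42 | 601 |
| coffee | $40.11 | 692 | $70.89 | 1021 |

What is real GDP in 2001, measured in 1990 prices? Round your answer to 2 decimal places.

Real GDP 2001 = Σ (p_1990 × q_2001) = 29.80·630 + 13.49·557 + 53.85·601 + 40.11·1021 = 99604.09.

$99604.09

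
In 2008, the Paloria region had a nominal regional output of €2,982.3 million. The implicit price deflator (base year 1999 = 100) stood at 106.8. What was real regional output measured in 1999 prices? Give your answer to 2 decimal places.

€2,792.42 million

Real regional output = Nominal / (implicit price deflator/100) = 2982.3 / 1.068 = 2792.42.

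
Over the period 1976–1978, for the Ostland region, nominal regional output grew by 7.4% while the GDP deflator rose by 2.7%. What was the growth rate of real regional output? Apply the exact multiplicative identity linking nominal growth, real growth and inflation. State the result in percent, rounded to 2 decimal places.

(1 + g_nom) = (1 + g_real)(1 + π), so g_real = 1.0740 / 1.0270 − 1 = 0.04576.

4.58%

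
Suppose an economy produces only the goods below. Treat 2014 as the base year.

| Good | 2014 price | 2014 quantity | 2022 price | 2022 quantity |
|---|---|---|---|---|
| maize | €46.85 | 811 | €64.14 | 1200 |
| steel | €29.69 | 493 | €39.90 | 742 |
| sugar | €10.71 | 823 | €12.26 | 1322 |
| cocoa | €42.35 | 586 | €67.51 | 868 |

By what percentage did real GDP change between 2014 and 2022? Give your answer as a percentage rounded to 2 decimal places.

49.74%

Real GDP 2014 = Nominal GDP 2014 = 46.85·811 + 29.69·493 + 10.71·823 + 42.35·586 = 86263.95.
Real GDP 2022 (at 2014 prices) = 46.85·1200 + 29.69·742 + 10.71·1322 + 42.35·868 = 129168.40.
Real growth = 129168.40/86263.95 − 1 = 0.4974.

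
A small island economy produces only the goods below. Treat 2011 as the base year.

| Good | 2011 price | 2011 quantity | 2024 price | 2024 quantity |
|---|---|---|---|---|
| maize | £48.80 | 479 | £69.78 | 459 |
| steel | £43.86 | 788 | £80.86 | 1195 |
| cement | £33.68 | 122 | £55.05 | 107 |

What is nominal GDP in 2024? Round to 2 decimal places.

£134547.07

Nominal GDP 2024 = Σ (p_2024 × q_2024) = 69.78·459 + 80.86·1195 + 55.05·107 = 134547.07.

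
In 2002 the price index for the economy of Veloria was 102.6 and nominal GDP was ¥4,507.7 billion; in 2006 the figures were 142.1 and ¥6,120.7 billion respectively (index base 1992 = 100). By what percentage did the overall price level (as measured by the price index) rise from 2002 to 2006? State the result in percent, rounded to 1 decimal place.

38.5%

Price-level change = 142.1 / 102.6 − 1 = 0.3850.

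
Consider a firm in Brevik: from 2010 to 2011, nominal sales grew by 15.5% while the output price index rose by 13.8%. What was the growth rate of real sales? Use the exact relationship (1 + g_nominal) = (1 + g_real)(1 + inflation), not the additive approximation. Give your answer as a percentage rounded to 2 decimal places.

(1 + g_nom) = (1 + g_real)(1 + π), so g_real = 1.1550 / 1.1380 − 1 = 0.01494.

1.49%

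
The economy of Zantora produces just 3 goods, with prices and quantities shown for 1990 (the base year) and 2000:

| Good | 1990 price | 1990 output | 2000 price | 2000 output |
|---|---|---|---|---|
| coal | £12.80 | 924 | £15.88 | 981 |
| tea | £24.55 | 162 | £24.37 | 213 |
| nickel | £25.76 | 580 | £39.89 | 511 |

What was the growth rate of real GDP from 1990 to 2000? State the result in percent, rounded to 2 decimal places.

Real GDP 1990 = Nominal GDP 1990 = 12.80·924 + 24.55·162 + 25.76·580 = 30745.10.
Real GDP 2000 (at 1990 prices) = 12.80·981 + 24.55·213 + 25.76·511 = 30949.31.
Real growth = 30949.31/30745.10 − 1 = 0.0066.

0.66%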